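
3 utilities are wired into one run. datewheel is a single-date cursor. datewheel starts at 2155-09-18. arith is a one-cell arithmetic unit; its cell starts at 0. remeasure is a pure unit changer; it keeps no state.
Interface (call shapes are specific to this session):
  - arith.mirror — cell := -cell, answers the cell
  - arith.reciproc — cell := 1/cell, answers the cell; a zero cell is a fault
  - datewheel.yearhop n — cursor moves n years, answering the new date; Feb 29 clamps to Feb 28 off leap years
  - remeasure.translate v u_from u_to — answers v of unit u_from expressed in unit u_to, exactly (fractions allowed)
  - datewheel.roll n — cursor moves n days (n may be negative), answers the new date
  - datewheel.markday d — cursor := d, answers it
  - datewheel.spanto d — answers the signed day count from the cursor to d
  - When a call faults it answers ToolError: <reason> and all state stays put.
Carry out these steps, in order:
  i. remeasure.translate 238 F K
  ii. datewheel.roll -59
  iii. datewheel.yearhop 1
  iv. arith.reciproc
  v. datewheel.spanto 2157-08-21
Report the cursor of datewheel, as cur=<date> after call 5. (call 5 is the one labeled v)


Answer: cur=2156-07-21

Derivation:
I use translate(v='238', u_from='F', u_to='K'), → 69767/180.
I use roll(n='-59'), and see 2155-07-21.
I try yearhop(n='1'), yielding 2156-07-21.
I invoke reciproc, and get ToolError: reciprocal of zero.
I try spanto(d='2157-08-21'), → 396.


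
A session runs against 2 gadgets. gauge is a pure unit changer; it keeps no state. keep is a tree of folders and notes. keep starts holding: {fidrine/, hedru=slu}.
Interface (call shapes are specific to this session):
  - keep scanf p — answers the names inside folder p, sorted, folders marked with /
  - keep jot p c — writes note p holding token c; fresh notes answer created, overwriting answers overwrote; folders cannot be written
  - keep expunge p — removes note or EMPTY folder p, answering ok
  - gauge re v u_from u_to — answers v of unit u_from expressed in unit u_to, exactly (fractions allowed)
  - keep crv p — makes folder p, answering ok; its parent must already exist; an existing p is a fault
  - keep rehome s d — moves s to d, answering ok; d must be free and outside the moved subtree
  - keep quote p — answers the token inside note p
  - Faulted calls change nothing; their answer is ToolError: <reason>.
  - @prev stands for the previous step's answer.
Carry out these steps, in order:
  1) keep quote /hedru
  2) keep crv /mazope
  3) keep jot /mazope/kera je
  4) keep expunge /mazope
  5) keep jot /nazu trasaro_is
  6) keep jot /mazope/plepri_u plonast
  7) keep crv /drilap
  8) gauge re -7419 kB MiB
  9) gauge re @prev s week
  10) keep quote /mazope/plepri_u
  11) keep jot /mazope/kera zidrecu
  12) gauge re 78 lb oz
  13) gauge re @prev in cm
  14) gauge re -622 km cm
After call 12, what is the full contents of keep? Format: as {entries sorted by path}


Answer: {drilap/, fidrine/, hedru=slu, mazope/, mazope/kera=zidrecu, mazope/plepri_u=plonast, nazu=trasaro_is}

Derivation:
>> keep quote(p='/hedru')
<< slu
>> keep crv(p='/mazope')
<< ok
>> keep jot(p='/mazope/kera', c='je')
<< created
>> keep expunge(p='/mazope')
<< ToolError: not empty
>> keep jot(p='/nazu', c='trasaro_is')
<< created
>> keep jot(p='/mazope/plepri_u', c='plonast')
<< created
>> keep crv(p='/drilap')
<< ok
>> gauge re(v='-7419', u_from='kB', u_to='MiB')
<< -927375/131072
>> gauge re(v='@prev', u_from='s', u_to='week')
<< -12365/1056964608
>> keep quote(p='/mazope/plepri_u')
<< plonast
>> keep jot(p='/mazope/kera', c='zidrecu')
<< overwrote
>> gauge re(v='78', u_from='lb', u_to='oz')
<< 1248
>> gauge re(v='@prev', u_from='in', u_to='cm')
<< 79248/25
>> gauge re(v='-622', u_from='km', u_to='cm')
<< -62200000


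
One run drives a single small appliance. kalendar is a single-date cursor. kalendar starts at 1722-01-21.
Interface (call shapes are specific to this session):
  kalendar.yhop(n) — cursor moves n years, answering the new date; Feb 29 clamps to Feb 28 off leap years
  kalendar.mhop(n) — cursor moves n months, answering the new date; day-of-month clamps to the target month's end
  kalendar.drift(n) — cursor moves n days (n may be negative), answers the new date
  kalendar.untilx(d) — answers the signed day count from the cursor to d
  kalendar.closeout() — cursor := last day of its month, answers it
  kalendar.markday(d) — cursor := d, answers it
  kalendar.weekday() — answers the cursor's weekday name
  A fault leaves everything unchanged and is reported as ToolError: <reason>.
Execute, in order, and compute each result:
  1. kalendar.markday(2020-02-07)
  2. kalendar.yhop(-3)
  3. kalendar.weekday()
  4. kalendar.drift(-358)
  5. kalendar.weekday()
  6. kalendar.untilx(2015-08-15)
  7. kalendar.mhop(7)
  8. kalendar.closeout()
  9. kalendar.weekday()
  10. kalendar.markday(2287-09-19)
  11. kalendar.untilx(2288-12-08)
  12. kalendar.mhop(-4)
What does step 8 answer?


> kalendar.markday d=2020-02-07
[out] 2020-02-07
> kalendar.yhop n=-3
[out] 2017-02-07
> kalendar.weekday
[out] Tuesday
> kalendar.drift n=-358
[out] 2016-02-15
> kalendar.weekday
[out] Monday
> kalendar.untilx d=2015-08-15
[out] -184
> kalendar.mhop n=7
[out] 2016-09-15
> kalendar.closeout
[out] 2016-09-30
> kalendar.weekday
[out] Friday
> kalendar.markday d=2287-09-19
[out] 2287-09-19
> kalendar.untilx d=2288-12-08
[out] 446
> kalendar.mhop n=-4
[out] 2287-05-19

Answer: 2016-09-30


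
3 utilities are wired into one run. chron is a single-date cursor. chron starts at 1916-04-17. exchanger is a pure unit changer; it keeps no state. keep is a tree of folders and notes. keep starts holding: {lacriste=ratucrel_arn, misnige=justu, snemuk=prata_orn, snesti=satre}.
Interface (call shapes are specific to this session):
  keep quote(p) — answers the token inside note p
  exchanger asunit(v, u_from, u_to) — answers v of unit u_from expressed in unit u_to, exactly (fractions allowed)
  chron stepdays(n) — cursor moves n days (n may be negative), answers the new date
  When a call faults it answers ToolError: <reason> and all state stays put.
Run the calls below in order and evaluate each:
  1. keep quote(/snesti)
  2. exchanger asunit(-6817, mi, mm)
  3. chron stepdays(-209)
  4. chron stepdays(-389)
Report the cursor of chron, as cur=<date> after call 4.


-> keep quote(p: /snesti)
<- satre
-> exchanger asunit(v: -6817, u_from: mi, u_to: mm)
<- -10970898048
-> chron stepdays(n: -209)
<- 1915-09-21
-> chron stepdays(n: -389)
<- 1914-08-28

Answer: cur=1914-08-28


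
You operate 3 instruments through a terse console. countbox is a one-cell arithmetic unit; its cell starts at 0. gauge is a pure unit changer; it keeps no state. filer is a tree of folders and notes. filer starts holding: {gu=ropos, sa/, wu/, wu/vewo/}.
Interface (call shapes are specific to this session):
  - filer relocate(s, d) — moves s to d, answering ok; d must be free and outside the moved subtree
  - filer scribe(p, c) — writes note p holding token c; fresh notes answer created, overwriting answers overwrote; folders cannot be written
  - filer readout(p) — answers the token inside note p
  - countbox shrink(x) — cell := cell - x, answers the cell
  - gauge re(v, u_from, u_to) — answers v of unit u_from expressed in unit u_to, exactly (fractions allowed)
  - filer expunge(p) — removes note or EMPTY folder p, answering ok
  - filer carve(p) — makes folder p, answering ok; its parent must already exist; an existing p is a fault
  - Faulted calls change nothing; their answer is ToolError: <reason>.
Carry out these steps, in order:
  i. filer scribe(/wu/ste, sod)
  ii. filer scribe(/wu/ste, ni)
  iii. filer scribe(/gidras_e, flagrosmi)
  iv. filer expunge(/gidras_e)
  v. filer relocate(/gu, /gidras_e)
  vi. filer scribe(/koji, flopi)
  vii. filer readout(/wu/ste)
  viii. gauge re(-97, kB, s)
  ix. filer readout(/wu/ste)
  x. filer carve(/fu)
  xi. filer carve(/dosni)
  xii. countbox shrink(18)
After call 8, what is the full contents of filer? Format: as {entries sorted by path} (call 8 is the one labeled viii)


~$ filer scribe p→/wu/ste c→sod
[out] created
~$ filer scribe p→/wu/ste c→ni
[out] overwrote
~$ filer scribe p→/gidras_e c→flagrosmi
[out] created
~$ filer expunge p→/gidras_e
[out] ok
~$ filer relocate s→/gu d→/gidras_e
[out] ok
~$ filer scribe p→/koji c→flopi
[out] created
~$ filer readout p→/wu/ste
[out] ni
~$ gauge re v→-97 u_from→kB u_to→s
[out] ToolError: incompatible units
~$ filer readout p→/wu/ste
[out] ni
~$ filer carve p→/fu
[out] ok
~$ filer carve p→/dosni
[out] ok
~$ countbox shrink x→18
[out] -18

Answer: {gidras_e=ropos, koji=flopi, sa/, wu/, wu/ste=ni, wu/vewo/}


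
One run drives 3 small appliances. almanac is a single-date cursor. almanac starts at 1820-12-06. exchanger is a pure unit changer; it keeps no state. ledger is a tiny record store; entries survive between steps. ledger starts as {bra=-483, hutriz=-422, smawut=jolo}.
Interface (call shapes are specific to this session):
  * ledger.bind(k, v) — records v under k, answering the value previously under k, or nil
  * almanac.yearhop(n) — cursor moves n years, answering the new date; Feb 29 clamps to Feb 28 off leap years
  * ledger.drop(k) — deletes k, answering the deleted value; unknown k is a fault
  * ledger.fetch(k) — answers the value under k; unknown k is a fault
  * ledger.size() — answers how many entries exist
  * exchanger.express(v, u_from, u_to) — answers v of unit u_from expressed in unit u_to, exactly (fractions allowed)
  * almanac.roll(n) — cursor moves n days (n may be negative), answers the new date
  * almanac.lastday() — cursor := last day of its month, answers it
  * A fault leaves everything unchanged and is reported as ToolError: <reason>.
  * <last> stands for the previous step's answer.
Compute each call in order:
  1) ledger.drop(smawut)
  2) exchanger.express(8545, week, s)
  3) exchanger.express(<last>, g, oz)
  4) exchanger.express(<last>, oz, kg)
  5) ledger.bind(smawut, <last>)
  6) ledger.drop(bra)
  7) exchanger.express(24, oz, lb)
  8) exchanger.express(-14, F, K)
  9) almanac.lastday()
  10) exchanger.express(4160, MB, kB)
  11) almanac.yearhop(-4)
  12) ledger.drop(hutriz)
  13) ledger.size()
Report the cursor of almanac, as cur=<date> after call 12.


I call ledger.drop using k: smawut, → jolo.
Then exchanger.express using v: 8545, u_from: week, u_to: s, and observe 5168016000.
I run exchanger.express using v: <last>, u_from: g, u_to: oz, which returns 1181260800000000/6479891.
Now I run exchanger.express using v: <last>, u_from: oz, u_to: kg, and see 5168016.
Now I run ledger.bind using k: smawut, v: <last>, — result: nil.
I run ledger.drop using k: bra, yielding -483.
I call exchanger.express using v: 24, u_from: oz, u_to: lb, giving 3/2.
Now I run exchanger.express using v: -14, u_from: F, u_to: K, which returns 44567/180.
I try almanac.lastday, and observe 1820-12-31.
I try exchanger.express using v: 4160, u_from: MB, u_to: kB, and get 4160000.
I call almanac.yearhop using n: -4, yielding 1816-12-31.
Calling ledger.drop using k: hutriz, and see -422.
Calling ledger.size, and see 1.

Answer: cur=1816-12-31


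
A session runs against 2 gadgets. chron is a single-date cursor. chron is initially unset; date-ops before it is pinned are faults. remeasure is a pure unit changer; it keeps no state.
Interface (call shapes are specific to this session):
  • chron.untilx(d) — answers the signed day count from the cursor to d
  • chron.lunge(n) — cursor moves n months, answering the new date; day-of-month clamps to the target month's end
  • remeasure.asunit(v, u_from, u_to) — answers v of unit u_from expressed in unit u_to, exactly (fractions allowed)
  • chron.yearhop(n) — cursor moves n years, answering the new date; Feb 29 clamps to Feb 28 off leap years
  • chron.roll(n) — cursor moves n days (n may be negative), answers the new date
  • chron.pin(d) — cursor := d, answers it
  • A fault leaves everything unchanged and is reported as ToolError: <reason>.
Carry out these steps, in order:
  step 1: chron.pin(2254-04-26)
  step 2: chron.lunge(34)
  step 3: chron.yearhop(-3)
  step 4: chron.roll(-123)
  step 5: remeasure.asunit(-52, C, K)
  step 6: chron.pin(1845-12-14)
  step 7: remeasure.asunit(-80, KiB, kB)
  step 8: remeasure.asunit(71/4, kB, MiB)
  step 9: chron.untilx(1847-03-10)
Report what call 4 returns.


Answer: 2253-10-26

Derivation:
~$ pin d→2254-04-26
:: 2254-04-26
~$ lunge n→34
:: 2257-02-26
~$ yearhop n→-3
:: 2254-02-26
~$ roll n→-123
:: 2253-10-26
~$ asunit v→-52 u_from→C u_to→K
:: 4423/20
~$ pin d→1845-12-14
:: 1845-12-14
~$ asunit v→-80 u_from→KiB u_to→kB
:: -2048/25
~$ asunit v→71/4 u_from→kB u_to→MiB
:: 8875/524288
~$ untilx d→1847-03-10
:: 451


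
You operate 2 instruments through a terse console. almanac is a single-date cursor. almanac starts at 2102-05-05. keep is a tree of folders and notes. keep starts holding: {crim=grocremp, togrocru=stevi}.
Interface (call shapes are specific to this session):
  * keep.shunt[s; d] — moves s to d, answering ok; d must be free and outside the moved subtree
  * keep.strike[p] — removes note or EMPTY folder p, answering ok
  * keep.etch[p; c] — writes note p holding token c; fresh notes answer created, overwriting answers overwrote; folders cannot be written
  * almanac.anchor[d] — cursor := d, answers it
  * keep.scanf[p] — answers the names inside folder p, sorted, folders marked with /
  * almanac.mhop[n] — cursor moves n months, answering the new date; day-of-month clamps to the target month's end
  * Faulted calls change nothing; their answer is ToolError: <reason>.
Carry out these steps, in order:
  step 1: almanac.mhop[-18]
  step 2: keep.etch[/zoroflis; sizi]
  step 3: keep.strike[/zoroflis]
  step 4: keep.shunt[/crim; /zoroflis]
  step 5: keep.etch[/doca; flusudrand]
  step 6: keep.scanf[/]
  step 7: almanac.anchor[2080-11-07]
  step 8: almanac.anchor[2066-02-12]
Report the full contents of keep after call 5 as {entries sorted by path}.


Answer: {doca=flusudrand, togrocru=stevi, zoroflis=grocremp}

Derivation:
[in] almanac.mhop n: -18
  2100-11-05
[in] keep.etch p: /zoroflis c: sizi
  created
[in] keep.strike p: /zoroflis
  ok
[in] keep.shunt s: /crim d: /zoroflis
  ok
[in] keep.etch p: /doca c: flusudrand
  created
[in] keep.scanf p: /
  [doca, togrocru, zoroflis]
[in] almanac.anchor d: 2080-11-07
  2080-11-07
[in] almanac.anchor d: 2066-02-12
  2066-02-12


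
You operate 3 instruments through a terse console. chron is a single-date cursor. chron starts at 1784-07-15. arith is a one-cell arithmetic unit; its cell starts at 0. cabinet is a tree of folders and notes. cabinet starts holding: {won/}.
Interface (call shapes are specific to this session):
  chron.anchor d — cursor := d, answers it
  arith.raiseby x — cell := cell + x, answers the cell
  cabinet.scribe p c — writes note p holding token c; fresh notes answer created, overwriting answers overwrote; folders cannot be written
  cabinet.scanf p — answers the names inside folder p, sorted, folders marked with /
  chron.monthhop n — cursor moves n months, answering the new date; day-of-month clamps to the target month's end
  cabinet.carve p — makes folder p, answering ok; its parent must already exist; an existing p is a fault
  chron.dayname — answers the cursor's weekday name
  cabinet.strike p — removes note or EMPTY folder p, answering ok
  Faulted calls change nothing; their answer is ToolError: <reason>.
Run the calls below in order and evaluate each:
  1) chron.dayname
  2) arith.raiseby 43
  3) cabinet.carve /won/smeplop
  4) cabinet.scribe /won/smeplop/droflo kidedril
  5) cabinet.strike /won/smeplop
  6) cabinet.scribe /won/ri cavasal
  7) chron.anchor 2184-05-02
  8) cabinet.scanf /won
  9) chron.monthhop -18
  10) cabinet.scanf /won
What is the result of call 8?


Step: dayname[]
Result: Thursday
Step: raiseby[x: 43]
Result: 43
Step: carve[p: /won/smeplop]
Result: ok
Step: scribe[p: /won/smeplop/droflo; c: kidedril]
Result: created
Step: strike[p: /won/smeplop]
Result: ToolError: not empty
Step: scribe[p: /won/ri; c: cavasal]
Result: created
Step: anchor[d: 2184-05-02]
Result: 2184-05-02
Step: scanf[p: /won]
Result: [ri, smeplop/]
Step: monthhop[n: -18]
Result: 2182-11-02
Step: scanf[p: /won]
Result: [ri, smeplop/]

Answer: [ri, smeplop/]


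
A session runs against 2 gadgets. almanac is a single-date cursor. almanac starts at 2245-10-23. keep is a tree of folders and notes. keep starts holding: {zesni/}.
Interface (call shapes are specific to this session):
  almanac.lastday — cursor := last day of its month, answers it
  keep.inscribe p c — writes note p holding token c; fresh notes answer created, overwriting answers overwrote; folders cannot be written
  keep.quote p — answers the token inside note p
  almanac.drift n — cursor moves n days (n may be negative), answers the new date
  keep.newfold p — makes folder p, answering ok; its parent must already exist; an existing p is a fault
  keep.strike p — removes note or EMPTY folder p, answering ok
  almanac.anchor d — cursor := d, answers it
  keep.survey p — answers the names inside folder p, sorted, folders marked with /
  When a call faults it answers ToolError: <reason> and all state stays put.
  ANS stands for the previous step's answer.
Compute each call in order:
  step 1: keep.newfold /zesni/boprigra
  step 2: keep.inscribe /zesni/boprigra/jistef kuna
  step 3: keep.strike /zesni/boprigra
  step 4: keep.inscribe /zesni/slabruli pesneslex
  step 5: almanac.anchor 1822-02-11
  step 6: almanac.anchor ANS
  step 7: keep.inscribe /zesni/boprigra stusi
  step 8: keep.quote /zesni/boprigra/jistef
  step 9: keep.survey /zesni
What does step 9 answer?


I use keep.newfold using p→/zesni/boprigra, → ok.
Now I run keep.inscribe using p→/zesni/boprigra/jistef, c→kuna, — result: created.
I run keep.strike using p→/zesni/boprigra, and see ToolError: not empty.
I use keep.inscribe using p→/zesni/slabruli, c→pesneslex: created.
I try almanac.anchor using d→1822-02-11, → 1822-02-11.
Then almanac.anchor using d→ANS, and observe 1822-02-11.
I try keep.inscribe using p→/zesni/boprigra, c→stusi, and observe ToolError: is a directory.
I invoke keep.quote using p→/zesni/boprigra/jistef, yielding kuna.
Invoking keep.survey using p→/zesni: [boprigra/, slabruli].

Answer: [boprigra/, slabruli]


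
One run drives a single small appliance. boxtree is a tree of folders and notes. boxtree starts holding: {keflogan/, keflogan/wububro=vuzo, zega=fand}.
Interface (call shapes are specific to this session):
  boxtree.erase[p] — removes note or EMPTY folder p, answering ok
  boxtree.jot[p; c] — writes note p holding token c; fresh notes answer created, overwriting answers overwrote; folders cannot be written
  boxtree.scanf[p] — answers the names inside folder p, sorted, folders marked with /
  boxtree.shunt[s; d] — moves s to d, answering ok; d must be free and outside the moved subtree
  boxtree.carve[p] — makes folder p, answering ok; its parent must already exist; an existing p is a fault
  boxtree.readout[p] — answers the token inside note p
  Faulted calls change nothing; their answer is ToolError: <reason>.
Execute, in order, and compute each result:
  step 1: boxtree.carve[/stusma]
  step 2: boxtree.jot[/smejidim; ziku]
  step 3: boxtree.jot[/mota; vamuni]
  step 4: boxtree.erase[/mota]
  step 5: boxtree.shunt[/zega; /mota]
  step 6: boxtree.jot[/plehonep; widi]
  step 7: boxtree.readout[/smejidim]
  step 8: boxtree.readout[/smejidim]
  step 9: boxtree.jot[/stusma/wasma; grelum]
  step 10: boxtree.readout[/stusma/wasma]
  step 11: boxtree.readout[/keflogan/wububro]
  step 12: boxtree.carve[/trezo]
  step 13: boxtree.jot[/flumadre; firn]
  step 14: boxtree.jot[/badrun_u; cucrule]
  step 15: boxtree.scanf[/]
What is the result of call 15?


Answer: [badrun_u, flumadre, keflogan/, mota, plehonep, smejidim, stusma/, trezo/]

Derivation:
% 1. carve(p: /stusma) == ok
% 2. jot(p: /smejidim, c: ziku) == created
% 3. jot(p: /mota, c: vamuni) == created
% 4. erase(p: /mota) == ok
% 5. shunt(s: /zega, d: /mota) == ok
% 6. jot(p: /plehonep, c: widi) == created
% 7. readout(p: /smejidim) == ziku
% 8. readout(p: /smejidim) == ziku
% 9. jot(p: /stusma/wasma, c: grelum) == created
% 10. readout(p: /stusma/wasma) == grelum
% 11. readout(p: /keflogan/wububro) == vuzo
% 12. carve(p: /trezo) == ok
% 13. jot(p: /flumadre, c: firn) == created
% 14. jot(p: /badrun_u, c: cucrule) == created
% 15. scanf(p: /) == [badrun_u, flumadre, keflogan/, mota, plehonep, smejidim, stusma/, trezo/]


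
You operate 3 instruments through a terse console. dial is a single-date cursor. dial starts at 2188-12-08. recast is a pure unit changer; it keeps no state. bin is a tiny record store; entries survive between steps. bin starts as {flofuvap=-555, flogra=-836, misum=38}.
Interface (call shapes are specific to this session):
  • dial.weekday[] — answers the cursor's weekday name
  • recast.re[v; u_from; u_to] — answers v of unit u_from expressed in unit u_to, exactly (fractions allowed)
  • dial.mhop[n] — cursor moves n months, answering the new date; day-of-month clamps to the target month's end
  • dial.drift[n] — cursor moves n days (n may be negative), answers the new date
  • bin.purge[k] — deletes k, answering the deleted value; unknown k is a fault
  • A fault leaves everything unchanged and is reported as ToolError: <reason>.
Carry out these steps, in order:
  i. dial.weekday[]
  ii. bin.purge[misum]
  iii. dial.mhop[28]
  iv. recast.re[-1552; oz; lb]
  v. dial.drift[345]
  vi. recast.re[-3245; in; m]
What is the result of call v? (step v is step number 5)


Answer: 2192-03-18

Derivation:
$ weekday
[out] Monday
$ purge k=misum
[out] 38
$ mhop n=28
[out] 2191-04-08
$ re v=-1552 u_from=oz u_to=lb
[out] -97
$ drift n=345
[out] 2192-03-18
$ re v=-3245 u_from=in u_to=m
[out] -82423/1000


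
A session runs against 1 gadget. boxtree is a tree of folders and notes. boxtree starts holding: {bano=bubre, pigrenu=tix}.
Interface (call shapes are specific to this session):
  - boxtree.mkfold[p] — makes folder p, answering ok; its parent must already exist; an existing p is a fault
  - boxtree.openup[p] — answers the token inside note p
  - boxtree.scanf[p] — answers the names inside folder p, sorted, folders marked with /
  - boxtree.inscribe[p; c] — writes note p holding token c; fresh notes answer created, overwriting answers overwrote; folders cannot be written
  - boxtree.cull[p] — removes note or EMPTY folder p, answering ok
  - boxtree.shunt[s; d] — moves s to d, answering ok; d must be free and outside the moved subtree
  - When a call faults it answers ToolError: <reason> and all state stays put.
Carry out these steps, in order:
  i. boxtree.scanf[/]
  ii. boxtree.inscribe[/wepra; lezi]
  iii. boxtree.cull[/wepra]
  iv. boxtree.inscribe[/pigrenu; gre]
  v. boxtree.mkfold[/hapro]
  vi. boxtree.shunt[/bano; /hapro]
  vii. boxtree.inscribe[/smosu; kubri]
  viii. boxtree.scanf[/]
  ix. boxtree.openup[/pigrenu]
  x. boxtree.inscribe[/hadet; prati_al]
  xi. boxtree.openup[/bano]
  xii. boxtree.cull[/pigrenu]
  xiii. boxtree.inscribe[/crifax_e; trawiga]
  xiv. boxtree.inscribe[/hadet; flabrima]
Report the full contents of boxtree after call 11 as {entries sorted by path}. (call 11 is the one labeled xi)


CALL boxtree.scanf[p=/]
RET  [bano, pigrenu]
CALL boxtree.inscribe[p=/wepra; c=lezi]
RET  created
CALL boxtree.cull[p=/wepra]
RET  ok
CALL boxtree.inscribe[p=/pigrenu; c=gre]
RET  overwrote
CALL boxtree.mkfold[p=/hapro]
RET  ok
CALL boxtree.shunt[s=/bano; d=/hapro]
RET  ToolError: exists
CALL boxtree.inscribe[p=/smosu; c=kubri]
RET  created
CALL boxtree.scanf[p=/]
RET  [bano, hapro/, pigrenu, smosu]
CALL boxtree.openup[p=/pigrenu]
RET  gre
CALL boxtree.inscribe[p=/hadet; c=prati_al]
RET  created
CALL boxtree.openup[p=/bano]
RET  bubre
CALL boxtree.cull[p=/pigrenu]
RET  ok
CALL boxtree.inscribe[p=/crifax_e; c=trawiga]
RET  created
CALL boxtree.inscribe[p=/hadet; c=flabrima]
RET  overwrote

Answer: {bano=bubre, hadet=prati_al, hapro/, pigrenu=gre, smosu=kubri}


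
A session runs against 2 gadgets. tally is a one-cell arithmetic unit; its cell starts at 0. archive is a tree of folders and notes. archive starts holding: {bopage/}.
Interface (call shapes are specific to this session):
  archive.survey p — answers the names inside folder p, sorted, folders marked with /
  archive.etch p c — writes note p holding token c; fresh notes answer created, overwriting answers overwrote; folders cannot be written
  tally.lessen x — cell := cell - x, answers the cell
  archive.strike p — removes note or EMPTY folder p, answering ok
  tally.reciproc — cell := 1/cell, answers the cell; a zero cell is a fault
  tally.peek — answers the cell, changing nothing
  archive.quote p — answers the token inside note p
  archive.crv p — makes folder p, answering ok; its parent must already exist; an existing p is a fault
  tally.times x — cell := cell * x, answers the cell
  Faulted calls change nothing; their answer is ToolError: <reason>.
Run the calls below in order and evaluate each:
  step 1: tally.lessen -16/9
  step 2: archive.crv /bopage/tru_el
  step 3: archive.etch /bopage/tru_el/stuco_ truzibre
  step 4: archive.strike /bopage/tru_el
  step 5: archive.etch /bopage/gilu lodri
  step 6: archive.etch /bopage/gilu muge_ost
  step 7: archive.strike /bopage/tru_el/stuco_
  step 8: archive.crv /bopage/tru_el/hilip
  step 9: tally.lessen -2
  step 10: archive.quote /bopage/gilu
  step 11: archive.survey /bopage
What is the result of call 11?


Answer: [gilu, tru_el/]

Derivation:
I call tally.lessen on x=-16/9, giving 16/9.
I invoke archive.crv on p=/bopage/tru_el, — result: ok.
Calling archive.etch on p=/bopage/tru_el/stuco_, c=truzibre, — result: created.
I run archive.strike on p=/bopage/tru_el, and get ToolError: not empty.
Using archive.etch on p=/bopage/gilu, c=lodri, and observe created.
Now I run archive.etch on p=/bopage/gilu, c=muge_ost, and get overwrote.
Invoking archive.strike on p=/bopage/tru_el/stuco_, and see ok.
I invoke archive.crv on p=/bopage/tru_el/hilip, and see ok.
Invoking tally.lessen on x=-2, yielding 34/9.
Next I call archive.quote on p=/bopage/gilu, and get muge_ost.
Then archive.survey on p=/bopage: [gilu, tru_el/].


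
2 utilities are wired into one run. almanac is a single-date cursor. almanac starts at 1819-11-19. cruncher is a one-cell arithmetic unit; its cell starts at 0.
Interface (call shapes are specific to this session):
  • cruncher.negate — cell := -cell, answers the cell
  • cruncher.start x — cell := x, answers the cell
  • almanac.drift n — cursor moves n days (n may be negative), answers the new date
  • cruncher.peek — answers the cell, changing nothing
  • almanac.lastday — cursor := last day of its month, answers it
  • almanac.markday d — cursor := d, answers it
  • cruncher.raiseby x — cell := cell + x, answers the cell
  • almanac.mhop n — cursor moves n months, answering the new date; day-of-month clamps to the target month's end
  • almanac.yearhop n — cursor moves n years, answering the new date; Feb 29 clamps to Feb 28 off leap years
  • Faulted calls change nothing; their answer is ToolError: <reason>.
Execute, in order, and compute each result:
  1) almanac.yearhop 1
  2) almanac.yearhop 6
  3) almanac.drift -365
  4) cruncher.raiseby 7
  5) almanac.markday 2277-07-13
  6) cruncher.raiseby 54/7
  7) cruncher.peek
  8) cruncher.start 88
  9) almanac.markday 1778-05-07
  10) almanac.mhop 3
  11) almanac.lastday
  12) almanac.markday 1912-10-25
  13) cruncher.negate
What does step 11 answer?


// 1. yearhop(n='1') == 1820-11-19
// 2. yearhop(n='6') == 1826-11-19
// 3. drift(n='-365') == 1825-11-19
// 4. raiseby(x='7') == 7
// 5. markday(d='2277-07-13') == 2277-07-13
// 6. raiseby(x='54/7') == 103/7
// 7. peek() == 103/7
// 8. start(x='88') == 88
// 9. markday(d='1778-05-07') == 1778-05-07
// 10. mhop(n='3') == 1778-08-07
// 11. lastday() == 1778-08-31
// 12. markday(d='1912-10-25') == 1912-10-25
// 13. negate() == -88

Answer: 1778-08-31


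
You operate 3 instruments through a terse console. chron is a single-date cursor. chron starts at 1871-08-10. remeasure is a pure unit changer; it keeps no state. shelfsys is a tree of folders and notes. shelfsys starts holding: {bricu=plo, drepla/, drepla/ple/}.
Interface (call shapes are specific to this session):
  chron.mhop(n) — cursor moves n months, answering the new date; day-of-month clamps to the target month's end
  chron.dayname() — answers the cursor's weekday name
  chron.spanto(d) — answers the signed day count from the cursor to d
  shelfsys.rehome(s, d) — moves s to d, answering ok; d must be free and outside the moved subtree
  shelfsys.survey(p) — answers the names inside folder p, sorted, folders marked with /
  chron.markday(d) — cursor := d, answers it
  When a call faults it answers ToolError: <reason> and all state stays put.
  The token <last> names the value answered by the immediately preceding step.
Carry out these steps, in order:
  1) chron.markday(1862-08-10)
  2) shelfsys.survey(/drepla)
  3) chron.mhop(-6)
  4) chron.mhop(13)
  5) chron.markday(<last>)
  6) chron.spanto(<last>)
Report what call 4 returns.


[in] chron.markday d: 1862-08-10
:: 1862-08-10
[in] shelfsys.survey p: /drepla
:: [ple/]
[in] chron.mhop n: -6
:: 1862-02-10
[in] chron.mhop n: 13
:: 1863-03-10
[in] chron.markday d: <last>
:: 1863-03-10
[in] chron.spanto d: <last>
:: 0

Answer: 1863-03-10


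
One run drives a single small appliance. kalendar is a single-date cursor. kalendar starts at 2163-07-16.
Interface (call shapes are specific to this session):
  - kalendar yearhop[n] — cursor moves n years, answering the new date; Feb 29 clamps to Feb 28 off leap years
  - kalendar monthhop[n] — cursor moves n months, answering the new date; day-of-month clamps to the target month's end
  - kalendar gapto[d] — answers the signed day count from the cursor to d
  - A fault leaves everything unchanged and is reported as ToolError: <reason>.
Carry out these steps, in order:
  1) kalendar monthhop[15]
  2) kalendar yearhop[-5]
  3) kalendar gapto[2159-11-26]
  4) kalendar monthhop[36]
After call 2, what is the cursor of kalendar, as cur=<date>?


I use kalendar monthhop(15), giving 2164-10-16.
Invoking kalendar yearhop(-5), yielding 2159-10-16.
I use kalendar gapto(2159-11-26), which returns 41.
I run kalendar monthhop(36), and observe 2162-10-16.

Answer: cur=2159-10-16


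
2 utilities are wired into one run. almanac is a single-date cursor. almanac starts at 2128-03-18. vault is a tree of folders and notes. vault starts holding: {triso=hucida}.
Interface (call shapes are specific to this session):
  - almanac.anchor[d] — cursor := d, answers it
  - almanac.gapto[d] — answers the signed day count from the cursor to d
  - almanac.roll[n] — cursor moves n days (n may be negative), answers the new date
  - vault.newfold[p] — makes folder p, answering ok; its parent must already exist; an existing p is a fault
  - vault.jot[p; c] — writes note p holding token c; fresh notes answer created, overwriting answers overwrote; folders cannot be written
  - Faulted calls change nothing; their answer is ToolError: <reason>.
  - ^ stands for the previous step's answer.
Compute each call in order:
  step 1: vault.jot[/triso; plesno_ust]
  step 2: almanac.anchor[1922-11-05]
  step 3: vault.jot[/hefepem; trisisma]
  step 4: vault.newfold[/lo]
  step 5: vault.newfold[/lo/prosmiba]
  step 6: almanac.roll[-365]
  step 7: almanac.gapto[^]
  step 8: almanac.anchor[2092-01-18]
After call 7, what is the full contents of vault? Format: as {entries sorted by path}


Now I run vault.jot with p: /triso, c: plesno_ust, → overwrote.
Then almanac.anchor with d: 1922-11-05, and see 1922-11-05.
I invoke vault.jot with p: /hefepem, c: trisisma, and observe created.
Invoking vault.newfold with p: /lo, and get ok.
I try vault.newfold with p: /lo/prosmiba, giving ok.
Using almanac.roll with n: -365, yielding 1921-11-05.
Next I call almanac.gapto with d: ^, → 0.
I call almanac.anchor with d: 2092-01-18, and observe 2092-01-18.

Answer: {hefepem=trisisma, lo/, lo/prosmiba/, triso=plesno_ust}


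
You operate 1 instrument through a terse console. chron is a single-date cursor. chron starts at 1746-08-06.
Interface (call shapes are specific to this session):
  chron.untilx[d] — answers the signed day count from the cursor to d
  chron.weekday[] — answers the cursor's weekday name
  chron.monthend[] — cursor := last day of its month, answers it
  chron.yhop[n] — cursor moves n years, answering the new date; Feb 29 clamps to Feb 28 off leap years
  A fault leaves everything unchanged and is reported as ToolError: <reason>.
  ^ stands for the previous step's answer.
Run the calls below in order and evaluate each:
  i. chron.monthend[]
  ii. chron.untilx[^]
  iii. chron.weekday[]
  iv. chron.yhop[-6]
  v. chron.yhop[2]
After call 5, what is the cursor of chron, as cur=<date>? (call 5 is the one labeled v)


Answer: cur=1742-08-31

Derivation:
Act: monthend[]
Obs: 1746-08-31
Act: untilx[d=^]
Obs: 0
Act: weekday[]
Obs: Wednesday
Act: yhop[n=-6]
Obs: 1740-08-31
Act: yhop[n=2]
Obs: 1742-08-31


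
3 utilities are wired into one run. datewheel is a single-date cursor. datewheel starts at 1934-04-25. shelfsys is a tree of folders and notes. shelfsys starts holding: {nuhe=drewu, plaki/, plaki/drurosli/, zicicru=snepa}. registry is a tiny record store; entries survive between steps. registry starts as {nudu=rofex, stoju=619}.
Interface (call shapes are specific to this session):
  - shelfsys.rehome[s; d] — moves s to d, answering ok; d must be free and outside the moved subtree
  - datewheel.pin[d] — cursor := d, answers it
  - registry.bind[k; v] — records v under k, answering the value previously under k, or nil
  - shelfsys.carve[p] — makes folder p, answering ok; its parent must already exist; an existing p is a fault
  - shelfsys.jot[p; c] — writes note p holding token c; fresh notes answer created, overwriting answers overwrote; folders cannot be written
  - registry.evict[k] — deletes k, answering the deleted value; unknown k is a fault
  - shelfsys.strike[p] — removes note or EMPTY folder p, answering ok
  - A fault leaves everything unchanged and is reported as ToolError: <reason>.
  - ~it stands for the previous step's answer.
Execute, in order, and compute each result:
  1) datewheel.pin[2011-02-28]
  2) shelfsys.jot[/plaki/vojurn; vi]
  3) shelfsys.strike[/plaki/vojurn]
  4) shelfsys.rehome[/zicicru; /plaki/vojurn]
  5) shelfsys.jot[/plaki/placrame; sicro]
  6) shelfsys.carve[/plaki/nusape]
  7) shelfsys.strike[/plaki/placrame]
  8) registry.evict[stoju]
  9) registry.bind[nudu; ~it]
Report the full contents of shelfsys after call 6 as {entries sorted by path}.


Answer: {nuhe=drewu, plaki/, plaki/drurosli/, plaki/nusape/, plaki/placrame=sicro, plaki/vojurn=snepa}

Derivation:
> pin d=2011-02-28
[out] 2011-02-28
> jot p=/plaki/vojurn c=vi
[out] created
> strike p=/plaki/vojurn
[out] ok
> rehome s=/zicicru d=/plaki/vojurn
[out] ok
> jot p=/plaki/placrame c=sicro
[out] created
> carve p=/plaki/nusape
[out] ok
> strike p=/plaki/placrame
[out] ok
> evict k=stoju
[out] 619
> bind k=nudu v=~it
[out] rofex


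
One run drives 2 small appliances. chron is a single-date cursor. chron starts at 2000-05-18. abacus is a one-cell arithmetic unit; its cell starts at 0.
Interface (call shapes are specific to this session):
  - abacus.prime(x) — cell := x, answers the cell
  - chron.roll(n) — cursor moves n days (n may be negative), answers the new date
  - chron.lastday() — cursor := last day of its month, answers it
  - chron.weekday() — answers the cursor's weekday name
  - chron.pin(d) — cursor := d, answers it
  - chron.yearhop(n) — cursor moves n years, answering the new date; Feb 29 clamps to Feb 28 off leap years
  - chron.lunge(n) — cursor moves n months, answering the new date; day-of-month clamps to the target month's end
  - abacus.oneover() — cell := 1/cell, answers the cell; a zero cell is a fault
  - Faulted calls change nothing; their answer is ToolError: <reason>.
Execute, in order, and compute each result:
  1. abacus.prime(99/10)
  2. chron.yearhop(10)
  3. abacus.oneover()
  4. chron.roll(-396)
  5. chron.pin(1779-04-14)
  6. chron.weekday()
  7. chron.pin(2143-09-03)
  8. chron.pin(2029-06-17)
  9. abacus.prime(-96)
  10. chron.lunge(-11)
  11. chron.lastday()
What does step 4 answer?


Answer: 2009-04-17

Derivation:
// abacus.prime(99/10) ~> 99/10
// chron.yearhop(10) ~> 2010-05-18
// abacus.oneover() ~> 10/99
// chron.roll(-396) ~> 2009-04-17
// chron.pin(1779-04-14) ~> 1779-04-14
// chron.weekday() ~> Wednesday
// chron.pin(2143-09-03) ~> 2143-09-03
// chron.pin(2029-06-17) ~> 2029-06-17
// abacus.prime(-96) ~> -96
// chron.lunge(-11) ~> 2028-07-17
// chron.lastday() ~> 2028-07-31


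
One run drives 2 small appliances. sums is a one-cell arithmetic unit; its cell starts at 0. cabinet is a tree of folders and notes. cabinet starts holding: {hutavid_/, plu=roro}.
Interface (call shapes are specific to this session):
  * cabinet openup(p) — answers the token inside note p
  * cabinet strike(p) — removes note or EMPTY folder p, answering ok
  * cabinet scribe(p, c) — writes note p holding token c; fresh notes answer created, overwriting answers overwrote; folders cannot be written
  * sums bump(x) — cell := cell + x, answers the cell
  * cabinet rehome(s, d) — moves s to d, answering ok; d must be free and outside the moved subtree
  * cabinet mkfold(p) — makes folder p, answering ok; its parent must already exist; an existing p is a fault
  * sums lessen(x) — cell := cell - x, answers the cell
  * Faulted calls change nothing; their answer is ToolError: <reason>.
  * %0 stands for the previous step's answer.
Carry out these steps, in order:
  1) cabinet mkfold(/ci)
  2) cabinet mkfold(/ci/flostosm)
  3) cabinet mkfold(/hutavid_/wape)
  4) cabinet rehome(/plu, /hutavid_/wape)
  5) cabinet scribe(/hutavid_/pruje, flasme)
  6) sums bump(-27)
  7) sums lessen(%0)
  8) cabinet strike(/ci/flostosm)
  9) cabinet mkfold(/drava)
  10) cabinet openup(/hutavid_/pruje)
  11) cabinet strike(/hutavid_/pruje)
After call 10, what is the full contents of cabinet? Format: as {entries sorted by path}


Answer: {ci/, drava/, hutavid_/, hutavid_/pruje=flasme, hutavid_/wape/, plu=roro}

Derivation:
// cabinet mkfold(p='/ci') : ok
// cabinet mkfold(p='/ci/flostosm') : ok
// cabinet mkfold(p='/hutavid_/wape') : ok
// cabinet rehome(s='/plu', d='/hutavid_/wape') : ToolError: exists
// cabinet scribe(p='/hutavid_/pruje', c='flasme') : created
// sums bump(x='-27') : -27
// sums lessen(x='%0') : 0
// cabinet strike(p='/ci/flostosm') : ok
// cabinet mkfold(p='/drava') : ok
// cabinet openup(p='/hutavid_/pruje') : flasme
// cabinet strike(p='/hutavid_/pruje') : ok


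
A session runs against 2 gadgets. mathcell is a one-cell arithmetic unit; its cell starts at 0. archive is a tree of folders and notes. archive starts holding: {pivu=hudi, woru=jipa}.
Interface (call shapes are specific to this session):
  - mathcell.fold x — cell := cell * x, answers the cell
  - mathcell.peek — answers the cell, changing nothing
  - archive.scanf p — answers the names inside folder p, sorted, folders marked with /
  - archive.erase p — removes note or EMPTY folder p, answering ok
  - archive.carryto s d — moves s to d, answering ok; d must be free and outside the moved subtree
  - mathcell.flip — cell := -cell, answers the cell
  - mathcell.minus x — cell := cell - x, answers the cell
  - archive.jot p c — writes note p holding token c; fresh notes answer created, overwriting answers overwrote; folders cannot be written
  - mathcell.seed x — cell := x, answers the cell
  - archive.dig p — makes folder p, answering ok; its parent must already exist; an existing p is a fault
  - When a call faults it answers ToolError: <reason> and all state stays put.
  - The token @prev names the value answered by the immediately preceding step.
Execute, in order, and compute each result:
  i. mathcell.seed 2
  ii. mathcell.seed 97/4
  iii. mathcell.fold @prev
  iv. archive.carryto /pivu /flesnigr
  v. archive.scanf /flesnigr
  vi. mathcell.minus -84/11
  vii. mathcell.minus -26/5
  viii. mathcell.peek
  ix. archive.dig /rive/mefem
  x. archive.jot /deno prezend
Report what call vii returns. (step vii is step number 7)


Answer: 528791/880

Derivation:
CALL mathcell.seed[x=2]
RET  2
CALL mathcell.seed[x=97/4]
RET  97/4
CALL mathcell.fold[x=@prev]
RET  9409/16
CALL archive.carryto[s=/pivu; d=/flesnigr]
RET  ok
CALL archive.scanf[p=/flesnigr]
RET  ToolError: not a directory
CALL mathcell.minus[x=-84/11]
RET  104843/176
CALL mathcell.minus[x=-26/5]
RET  528791/880
CALL mathcell.peek[]
RET  528791/880
CALL archive.dig[p=/rive/mefem]
RET  ToolError: no parent
CALL archive.jot[p=/deno; c=prezend]
RET  created
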